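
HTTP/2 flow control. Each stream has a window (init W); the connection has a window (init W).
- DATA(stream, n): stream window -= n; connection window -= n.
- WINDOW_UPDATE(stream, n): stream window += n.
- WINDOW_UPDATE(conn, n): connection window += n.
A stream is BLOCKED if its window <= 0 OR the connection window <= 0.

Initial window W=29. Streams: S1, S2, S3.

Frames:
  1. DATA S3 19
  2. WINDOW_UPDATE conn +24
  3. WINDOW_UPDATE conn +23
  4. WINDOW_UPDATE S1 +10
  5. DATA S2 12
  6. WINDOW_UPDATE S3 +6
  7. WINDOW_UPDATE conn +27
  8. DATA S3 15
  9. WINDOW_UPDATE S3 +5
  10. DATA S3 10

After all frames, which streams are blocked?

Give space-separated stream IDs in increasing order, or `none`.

Answer: S3

Derivation:
Op 1: conn=10 S1=29 S2=29 S3=10 blocked=[]
Op 2: conn=34 S1=29 S2=29 S3=10 blocked=[]
Op 3: conn=57 S1=29 S2=29 S3=10 blocked=[]
Op 4: conn=57 S1=39 S2=29 S3=10 blocked=[]
Op 5: conn=45 S1=39 S2=17 S3=10 blocked=[]
Op 6: conn=45 S1=39 S2=17 S3=16 blocked=[]
Op 7: conn=72 S1=39 S2=17 S3=16 blocked=[]
Op 8: conn=57 S1=39 S2=17 S3=1 blocked=[]
Op 9: conn=57 S1=39 S2=17 S3=6 blocked=[]
Op 10: conn=47 S1=39 S2=17 S3=-4 blocked=[3]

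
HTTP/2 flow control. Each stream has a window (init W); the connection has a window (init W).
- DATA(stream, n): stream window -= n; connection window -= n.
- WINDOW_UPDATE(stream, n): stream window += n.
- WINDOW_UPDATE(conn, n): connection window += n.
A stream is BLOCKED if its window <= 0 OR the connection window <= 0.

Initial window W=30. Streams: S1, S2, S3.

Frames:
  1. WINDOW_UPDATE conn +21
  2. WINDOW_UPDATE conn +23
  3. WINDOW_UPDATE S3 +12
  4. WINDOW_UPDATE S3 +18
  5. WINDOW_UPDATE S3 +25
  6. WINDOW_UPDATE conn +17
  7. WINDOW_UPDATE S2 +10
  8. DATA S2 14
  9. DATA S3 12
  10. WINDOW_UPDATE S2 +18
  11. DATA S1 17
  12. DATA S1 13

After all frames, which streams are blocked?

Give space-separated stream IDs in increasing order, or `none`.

Op 1: conn=51 S1=30 S2=30 S3=30 blocked=[]
Op 2: conn=74 S1=30 S2=30 S3=30 blocked=[]
Op 3: conn=74 S1=30 S2=30 S3=42 blocked=[]
Op 4: conn=74 S1=30 S2=30 S3=60 blocked=[]
Op 5: conn=74 S1=30 S2=30 S3=85 blocked=[]
Op 6: conn=91 S1=30 S2=30 S3=85 blocked=[]
Op 7: conn=91 S1=30 S2=40 S3=85 blocked=[]
Op 8: conn=77 S1=30 S2=26 S3=85 blocked=[]
Op 9: conn=65 S1=30 S2=26 S3=73 blocked=[]
Op 10: conn=65 S1=30 S2=44 S3=73 blocked=[]
Op 11: conn=48 S1=13 S2=44 S3=73 blocked=[]
Op 12: conn=35 S1=0 S2=44 S3=73 blocked=[1]

Answer: S1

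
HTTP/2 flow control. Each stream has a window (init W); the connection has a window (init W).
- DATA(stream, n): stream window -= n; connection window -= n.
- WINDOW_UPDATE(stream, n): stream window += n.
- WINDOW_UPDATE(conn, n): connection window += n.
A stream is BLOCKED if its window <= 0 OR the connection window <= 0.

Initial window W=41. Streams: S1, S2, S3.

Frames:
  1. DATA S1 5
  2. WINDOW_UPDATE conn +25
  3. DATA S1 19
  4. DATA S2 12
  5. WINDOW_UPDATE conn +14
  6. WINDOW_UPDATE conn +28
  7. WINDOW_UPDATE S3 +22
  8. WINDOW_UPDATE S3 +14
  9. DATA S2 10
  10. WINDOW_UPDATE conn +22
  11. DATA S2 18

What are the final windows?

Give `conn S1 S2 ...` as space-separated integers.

Op 1: conn=36 S1=36 S2=41 S3=41 blocked=[]
Op 2: conn=61 S1=36 S2=41 S3=41 blocked=[]
Op 3: conn=42 S1=17 S2=41 S3=41 blocked=[]
Op 4: conn=30 S1=17 S2=29 S3=41 blocked=[]
Op 5: conn=44 S1=17 S2=29 S3=41 blocked=[]
Op 6: conn=72 S1=17 S2=29 S3=41 blocked=[]
Op 7: conn=72 S1=17 S2=29 S3=63 blocked=[]
Op 8: conn=72 S1=17 S2=29 S3=77 blocked=[]
Op 9: conn=62 S1=17 S2=19 S3=77 blocked=[]
Op 10: conn=84 S1=17 S2=19 S3=77 blocked=[]
Op 11: conn=66 S1=17 S2=1 S3=77 blocked=[]

Answer: 66 17 1 77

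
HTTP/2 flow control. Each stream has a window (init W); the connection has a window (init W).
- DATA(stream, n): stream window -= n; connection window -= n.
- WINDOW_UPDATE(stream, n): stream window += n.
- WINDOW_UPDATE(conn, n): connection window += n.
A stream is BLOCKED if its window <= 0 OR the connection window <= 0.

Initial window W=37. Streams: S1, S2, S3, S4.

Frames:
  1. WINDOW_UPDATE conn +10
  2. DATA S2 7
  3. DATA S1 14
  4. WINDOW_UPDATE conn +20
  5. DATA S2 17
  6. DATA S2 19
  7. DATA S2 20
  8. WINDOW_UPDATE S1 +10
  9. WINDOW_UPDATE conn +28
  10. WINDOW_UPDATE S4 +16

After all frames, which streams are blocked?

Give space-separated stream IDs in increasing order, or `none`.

Answer: S2

Derivation:
Op 1: conn=47 S1=37 S2=37 S3=37 S4=37 blocked=[]
Op 2: conn=40 S1=37 S2=30 S3=37 S4=37 blocked=[]
Op 3: conn=26 S1=23 S2=30 S3=37 S4=37 blocked=[]
Op 4: conn=46 S1=23 S2=30 S3=37 S4=37 blocked=[]
Op 5: conn=29 S1=23 S2=13 S3=37 S4=37 blocked=[]
Op 6: conn=10 S1=23 S2=-6 S3=37 S4=37 blocked=[2]
Op 7: conn=-10 S1=23 S2=-26 S3=37 S4=37 blocked=[1, 2, 3, 4]
Op 8: conn=-10 S1=33 S2=-26 S3=37 S4=37 blocked=[1, 2, 3, 4]
Op 9: conn=18 S1=33 S2=-26 S3=37 S4=37 blocked=[2]
Op 10: conn=18 S1=33 S2=-26 S3=37 S4=53 blocked=[2]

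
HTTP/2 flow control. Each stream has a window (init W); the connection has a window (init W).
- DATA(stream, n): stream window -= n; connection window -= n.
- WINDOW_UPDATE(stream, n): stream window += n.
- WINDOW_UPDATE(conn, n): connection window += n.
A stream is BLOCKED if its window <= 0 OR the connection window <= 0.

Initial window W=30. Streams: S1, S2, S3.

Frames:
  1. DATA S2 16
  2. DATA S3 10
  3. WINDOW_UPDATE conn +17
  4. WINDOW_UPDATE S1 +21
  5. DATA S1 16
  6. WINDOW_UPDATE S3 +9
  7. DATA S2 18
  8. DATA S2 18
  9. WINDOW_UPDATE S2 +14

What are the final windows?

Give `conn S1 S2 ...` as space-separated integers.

Answer: -31 35 -8 29

Derivation:
Op 1: conn=14 S1=30 S2=14 S3=30 blocked=[]
Op 2: conn=4 S1=30 S2=14 S3=20 blocked=[]
Op 3: conn=21 S1=30 S2=14 S3=20 blocked=[]
Op 4: conn=21 S1=51 S2=14 S3=20 blocked=[]
Op 5: conn=5 S1=35 S2=14 S3=20 blocked=[]
Op 6: conn=5 S1=35 S2=14 S3=29 blocked=[]
Op 7: conn=-13 S1=35 S2=-4 S3=29 blocked=[1, 2, 3]
Op 8: conn=-31 S1=35 S2=-22 S3=29 blocked=[1, 2, 3]
Op 9: conn=-31 S1=35 S2=-8 S3=29 blocked=[1, 2, 3]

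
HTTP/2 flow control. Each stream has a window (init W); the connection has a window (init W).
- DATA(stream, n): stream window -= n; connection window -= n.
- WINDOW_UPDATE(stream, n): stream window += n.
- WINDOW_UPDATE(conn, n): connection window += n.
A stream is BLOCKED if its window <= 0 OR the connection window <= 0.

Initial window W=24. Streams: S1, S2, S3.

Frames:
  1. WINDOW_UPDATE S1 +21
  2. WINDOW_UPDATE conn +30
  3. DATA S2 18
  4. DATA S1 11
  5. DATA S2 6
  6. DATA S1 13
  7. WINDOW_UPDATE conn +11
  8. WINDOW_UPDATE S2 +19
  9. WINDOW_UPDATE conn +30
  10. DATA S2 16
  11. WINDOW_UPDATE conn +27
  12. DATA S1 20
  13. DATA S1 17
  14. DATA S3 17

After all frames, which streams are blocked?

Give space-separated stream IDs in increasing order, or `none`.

Op 1: conn=24 S1=45 S2=24 S3=24 blocked=[]
Op 2: conn=54 S1=45 S2=24 S3=24 blocked=[]
Op 3: conn=36 S1=45 S2=6 S3=24 blocked=[]
Op 4: conn=25 S1=34 S2=6 S3=24 blocked=[]
Op 5: conn=19 S1=34 S2=0 S3=24 blocked=[2]
Op 6: conn=6 S1=21 S2=0 S3=24 blocked=[2]
Op 7: conn=17 S1=21 S2=0 S3=24 blocked=[2]
Op 8: conn=17 S1=21 S2=19 S3=24 blocked=[]
Op 9: conn=47 S1=21 S2=19 S3=24 blocked=[]
Op 10: conn=31 S1=21 S2=3 S3=24 blocked=[]
Op 11: conn=58 S1=21 S2=3 S3=24 blocked=[]
Op 12: conn=38 S1=1 S2=3 S3=24 blocked=[]
Op 13: conn=21 S1=-16 S2=3 S3=24 blocked=[1]
Op 14: conn=4 S1=-16 S2=3 S3=7 blocked=[1]

Answer: S1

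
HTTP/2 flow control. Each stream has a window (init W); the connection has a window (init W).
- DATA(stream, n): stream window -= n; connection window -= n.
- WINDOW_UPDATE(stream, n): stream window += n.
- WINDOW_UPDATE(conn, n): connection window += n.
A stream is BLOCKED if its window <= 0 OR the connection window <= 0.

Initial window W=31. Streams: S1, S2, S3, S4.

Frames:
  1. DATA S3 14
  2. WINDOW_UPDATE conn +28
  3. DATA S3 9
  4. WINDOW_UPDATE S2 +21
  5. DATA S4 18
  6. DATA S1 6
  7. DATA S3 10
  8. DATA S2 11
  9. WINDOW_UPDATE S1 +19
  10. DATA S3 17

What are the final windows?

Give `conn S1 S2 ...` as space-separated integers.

Op 1: conn=17 S1=31 S2=31 S3=17 S4=31 blocked=[]
Op 2: conn=45 S1=31 S2=31 S3=17 S4=31 blocked=[]
Op 3: conn=36 S1=31 S2=31 S3=8 S4=31 blocked=[]
Op 4: conn=36 S1=31 S2=52 S3=8 S4=31 blocked=[]
Op 5: conn=18 S1=31 S2=52 S3=8 S4=13 blocked=[]
Op 6: conn=12 S1=25 S2=52 S3=8 S4=13 blocked=[]
Op 7: conn=2 S1=25 S2=52 S3=-2 S4=13 blocked=[3]
Op 8: conn=-9 S1=25 S2=41 S3=-2 S4=13 blocked=[1, 2, 3, 4]
Op 9: conn=-9 S1=44 S2=41 S3=-2 S4=13 blocked=[1, 2, 3, 4]
Op 10: conn=-26 S1=44 S2=41 S3=-19 S4=13 blocked=[1, 2, 3, 4]

Answer: -26 44 41 -19 13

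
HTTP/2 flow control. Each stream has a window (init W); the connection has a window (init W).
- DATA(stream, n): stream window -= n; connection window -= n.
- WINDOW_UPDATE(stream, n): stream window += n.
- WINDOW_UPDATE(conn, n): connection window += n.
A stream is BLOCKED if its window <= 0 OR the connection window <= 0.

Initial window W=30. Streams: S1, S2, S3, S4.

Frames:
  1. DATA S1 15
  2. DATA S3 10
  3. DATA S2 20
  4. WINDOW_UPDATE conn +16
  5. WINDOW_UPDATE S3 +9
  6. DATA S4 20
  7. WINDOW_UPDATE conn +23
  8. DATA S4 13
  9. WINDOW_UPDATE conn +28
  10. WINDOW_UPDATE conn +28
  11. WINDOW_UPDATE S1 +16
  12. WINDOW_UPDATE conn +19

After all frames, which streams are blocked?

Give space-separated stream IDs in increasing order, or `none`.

Op 1: conn=15 S1=15 S2=30 S3=30 S4=30 blocked=[]
Op 2: conn=5 S1=15 S2=30 S3=20 S4=30 blocked=[]
Op 3: conn=-15 S1=15 S2=10 S3=20 S4=30 blocked=[1, 2, 3, 4]
Op 4: conn=1 S1=15 S2=10 S3=20 S4=30 blocked=[]
Op 5: conn=1 S1=15 S2=10 S3=29 S4=30 blocked=[]
Op 6: conn=-19 S1=15 S2=10 S3=29 S4=10 blocked=[1, 2, 3, 4]
Op 7: conn=4 S1=15 S2=10 S3=29 S4=10 blocked=[]
Op 8: conn=-9 S1=15 S2=10 S3=29 S4=-3 blocked=[1, 2, 3, 4]
Op 9: conn=19 S1=15 S2=10 S3=29 S4=-3 blocked=[4]
Op 10: conn=47 S1=15 S2=10 S3=29 S4=-3 blocked=[4]
Op 11: conn=47 S1=31 S2=10 S3=29 S4=-3 blocked=[4]
Op 12: conn=66 S1=31 S2=10 S3=29 S4=-3 blocked=[4]

Answer: S4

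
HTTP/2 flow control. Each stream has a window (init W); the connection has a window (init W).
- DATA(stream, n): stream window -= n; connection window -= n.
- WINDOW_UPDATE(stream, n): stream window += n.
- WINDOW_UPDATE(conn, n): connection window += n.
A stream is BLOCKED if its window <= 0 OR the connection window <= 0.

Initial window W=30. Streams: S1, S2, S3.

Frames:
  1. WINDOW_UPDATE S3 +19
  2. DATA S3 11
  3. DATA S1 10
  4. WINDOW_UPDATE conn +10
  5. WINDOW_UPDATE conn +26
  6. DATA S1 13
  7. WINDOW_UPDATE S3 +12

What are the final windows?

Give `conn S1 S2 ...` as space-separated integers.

Answer: 32 7 30 50

Derivation:
Op 1: conn=30 S1=30 S2=30 S3=49 blocked=[]
Op 2: conn=19 S1=30 S2=30 S3=38 blocked=[]
Op 3: conn=9 S1=20 S2=30 S3=38 blocked=[]
Op 4: conn=19 S1=20 S2=30 S3=38 blocked=[]
Op 5: conn=45 S1=20 S2=30 S3=38 blocked=[]
Op 6: conn=32 S1=7 S2=30 S3=38 blocked=[]
Op 7: conn=32 S1=7 S2=30 S3=50 blocked=[]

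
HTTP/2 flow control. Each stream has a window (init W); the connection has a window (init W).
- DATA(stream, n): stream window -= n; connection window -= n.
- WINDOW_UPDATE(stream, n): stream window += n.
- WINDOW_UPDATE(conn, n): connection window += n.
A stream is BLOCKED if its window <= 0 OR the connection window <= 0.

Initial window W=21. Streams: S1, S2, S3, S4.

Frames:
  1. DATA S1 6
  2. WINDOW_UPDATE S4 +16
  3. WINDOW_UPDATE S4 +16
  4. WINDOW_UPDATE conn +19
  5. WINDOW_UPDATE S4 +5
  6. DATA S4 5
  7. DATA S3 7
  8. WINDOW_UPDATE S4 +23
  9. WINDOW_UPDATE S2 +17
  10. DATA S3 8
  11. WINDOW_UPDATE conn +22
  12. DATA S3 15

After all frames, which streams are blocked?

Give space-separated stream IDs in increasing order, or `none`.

Op 1: conn=15 S1=15 S2=21 S3=21 S4=21 blocked=[]
Op 2: conn=15 S1=15 S2=21 S3=21 S4=37 blocked=[]
Op 3: conn=15 S1=15 S2=21 S3=21 S4=53 blocked=[]
Op 4: conn=34 S1=15 S2=21 S3=21 S4=53 blocked=[]
Op 5: conn=34 S1=15 S2=21 S3=21 S4=58 blocked=[]
Op 6: conn=29 S1=15 S2=21 S3=21 S4=53 blocked=[]
Op 7: conn=22 S1=15 S2=21 S3=14 S4=53 blocked=[]
Op 8: conn=22 S1=15 S2=21 S3=14 S4=76 blocked=[]
Op 9: conn=22 S1=15 S2=38 S3=14 S4=76 blocked=[]
Op 10: conn=14 S1=15 S2=38 S3=6 S4=76 blocked=[]
Op 11: conn=36 S1=15 S2=38 S3=6 S4=76 blocked=[]
Op 12: conn=21 S1=15 S2=38 S3=-9 S4=76 blocked=[3]

Answer: S3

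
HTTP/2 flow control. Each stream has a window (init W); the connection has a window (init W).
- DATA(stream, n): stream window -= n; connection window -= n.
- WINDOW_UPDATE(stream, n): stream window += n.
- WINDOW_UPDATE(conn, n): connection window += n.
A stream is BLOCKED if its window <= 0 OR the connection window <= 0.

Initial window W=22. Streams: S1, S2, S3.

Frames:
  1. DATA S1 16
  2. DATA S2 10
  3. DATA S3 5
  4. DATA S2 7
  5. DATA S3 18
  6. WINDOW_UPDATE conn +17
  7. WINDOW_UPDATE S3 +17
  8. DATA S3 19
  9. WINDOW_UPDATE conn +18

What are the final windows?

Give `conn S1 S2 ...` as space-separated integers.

Op 1: conn=6 S1=6 S2=22 S3=22 blocked=[]
Op 2: conn=-4 S1=6 S2=12 S3=22 blocked=[1, 2, 3]
Op 3: conn=-9 S1=6 S2=12 S3=17 blocked=[1, 2, 3]
Op 4: conn=-16 S1=6 S2=5 S3=17 blocked=[1, 2, 3]
Op 5: conn=-34 S1=6 S2=5 S3=-1 blocked=[1, 2, 3]
Op 6: conn=-17 S1=6 S2=5 S3=-1 blocked=[1, 2, 3]
Op 7: conn=-17 S1=6 S2=5 S3=16 blocked=[1, 2, 3]
Op 8: conn=-36 S1=6 S2=5 S3=-3 blocked=[1, 2, 3]
Op 9: conn=-18 S1=6 S2=5 S3=-3 blocked=[1, 2, 3]

Answer: -18 6 5 -3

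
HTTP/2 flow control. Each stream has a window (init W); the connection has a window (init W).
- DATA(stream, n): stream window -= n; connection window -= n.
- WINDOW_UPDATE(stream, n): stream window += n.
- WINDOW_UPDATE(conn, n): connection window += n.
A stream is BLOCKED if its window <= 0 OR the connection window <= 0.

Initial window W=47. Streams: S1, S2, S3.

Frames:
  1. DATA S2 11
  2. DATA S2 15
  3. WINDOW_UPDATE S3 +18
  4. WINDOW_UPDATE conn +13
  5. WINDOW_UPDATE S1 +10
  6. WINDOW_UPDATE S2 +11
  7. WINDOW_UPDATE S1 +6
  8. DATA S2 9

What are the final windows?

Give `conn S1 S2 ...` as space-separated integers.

Answer: 25 63 23 65

Derivation:
Op 1: conn=36 S1=47 S2=36 S3=47 blocked=[]
Op 2: conn=21 S1=47 S2=21 S3=47 blocked=[]
Op 3: conn=21 S1=47 S2=21 S3=65 blocked=[]
Op 4: conn=34 S1=47 S2=21 S3=65 blocked=[]
Op 5: conn=34 S1=57 S2=21 S3=65 blocked=[]
Op 6: conn=34 S1=57 S2=32 S3=65 blocked=[]
Op 7: conn=34 S1=63 S2=32 S3=65 blocked=[]
Op 8: conn=25 S1=63 S2=23 S3=65 blocked=[]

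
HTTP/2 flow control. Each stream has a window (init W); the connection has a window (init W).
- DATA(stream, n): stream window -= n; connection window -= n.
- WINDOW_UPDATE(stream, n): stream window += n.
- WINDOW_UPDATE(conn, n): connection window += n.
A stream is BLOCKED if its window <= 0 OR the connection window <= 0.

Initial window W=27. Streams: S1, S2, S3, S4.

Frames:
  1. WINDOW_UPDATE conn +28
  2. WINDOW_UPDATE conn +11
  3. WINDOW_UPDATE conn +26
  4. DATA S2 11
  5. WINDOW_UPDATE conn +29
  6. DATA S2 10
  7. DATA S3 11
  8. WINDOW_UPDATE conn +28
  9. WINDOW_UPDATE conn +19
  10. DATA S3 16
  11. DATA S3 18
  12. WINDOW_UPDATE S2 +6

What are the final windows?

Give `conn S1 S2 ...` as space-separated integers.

Answer: 102 27 12 -18 27

Derivation:
Op 1: conn=55 S1=27 S2=27 S3=27 S4=27 blocked=[]
Op 2: conn=66 S1=27 S2=27 S3=27 S4=27 blocked=[]
Op 3: conn=92 S1=27 S2=27 S3=27 S4=27 blocked=[]
Op 4: conn=81 S1=27 S2=16 S3=27 S4=27 blocked=[]
Op 5: conn=110 S1=27 S2=16 S3=27 S4=27 blocked=[]
Op 6: conn=100 S1=27 S2=6 S3=27 S4=27 blocked=[]
Op 7: conn=89 S1=27 S2=6 S3=16 S4=27 blocked=[]
Op 8: conn=117 S1=27 S2=6 S3=16 S4=27 blocked=[]
Op 9: conn=136 S1=27 S2=6 S3=16 S4=27 blocked=[]
Op 10: conn=120 S1=27 S2=6 S3=0 S4=27 blocked=[3]
Op 11: conn=102 S1=27 S2=6 S3=-18 S4=27 blocked=[3]
Op 12: conn=102 S1=27 S2=12 S3=-18 S4=27 blocked=[3]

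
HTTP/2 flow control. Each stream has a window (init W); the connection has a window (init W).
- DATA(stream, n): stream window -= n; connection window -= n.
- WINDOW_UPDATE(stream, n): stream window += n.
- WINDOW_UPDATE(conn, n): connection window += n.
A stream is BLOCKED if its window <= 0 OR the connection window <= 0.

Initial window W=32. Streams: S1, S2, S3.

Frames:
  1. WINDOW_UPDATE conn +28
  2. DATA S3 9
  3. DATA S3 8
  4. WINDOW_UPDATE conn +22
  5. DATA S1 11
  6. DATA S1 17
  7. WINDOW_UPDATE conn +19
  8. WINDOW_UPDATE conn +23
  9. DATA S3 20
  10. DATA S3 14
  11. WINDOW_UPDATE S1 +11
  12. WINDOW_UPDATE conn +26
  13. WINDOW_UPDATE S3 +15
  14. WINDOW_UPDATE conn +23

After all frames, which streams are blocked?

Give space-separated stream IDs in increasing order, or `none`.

Answer: S3

Derivation:
Op 1: conn=60 S1=32 S2=32 S3=32 blocked=[]
Op 2: conn=51 S1=32 S2=32 S3=23 blocked=[]
Op 3: conn=43 S1=32 S2=32 S3=15 blocked=[]
Op 4: conn=65 S1=32 S2=32 S3=15 blocked=[]
Op 5: conn=54 S1=21 S2=32 S3=15 blocked=[]
Op 6: conn=37 S1=4 S2=32 S3=15 blocked=[]
Op 7: conn=56 S1=4 S2=32 S3=15 blocked=[]
Op 8: conn=79 S1=4 S2=32 S3=15 blocked=[]
Op 9: conn=59 S1=4 S2=32 S3=-5 blocked=[3]
Op 10: conn=45 S1=4 S2=32 S3=-19 blocked=[3]
Op 11: conn=45 S1=15 S2=32 S3=-19 blocked=[3]
Op 12: conn=71 S1=15 S2=32 S3=-19 blocked=[3]
Op 13: conn=71 S1=15 S2=32 S3=-4 blocked=[3]
Op 14: conn=94 S1=15 S2=32 S3=-4 blocked=[3]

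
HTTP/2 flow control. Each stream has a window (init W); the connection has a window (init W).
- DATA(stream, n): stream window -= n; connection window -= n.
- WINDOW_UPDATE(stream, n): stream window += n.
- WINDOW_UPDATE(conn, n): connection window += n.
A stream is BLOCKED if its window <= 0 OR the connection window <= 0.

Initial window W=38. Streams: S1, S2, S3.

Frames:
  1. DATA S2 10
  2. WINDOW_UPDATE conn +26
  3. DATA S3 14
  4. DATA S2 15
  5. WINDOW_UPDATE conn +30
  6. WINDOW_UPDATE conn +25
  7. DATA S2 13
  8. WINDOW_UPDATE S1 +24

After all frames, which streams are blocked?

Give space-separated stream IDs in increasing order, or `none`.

Answer: S2

Derivation:
Op 1: conn=28 S1=38 S2=28 S3=38 blocked=[]
Op 2: conn=54 S1=38 S2=28 S3=38 blocked=[]
Op 3: conn=40 S1=38 S2=28 S3=24 blocked=[]
Op 4: conn=25 S1=38 S2=13 S3=24 blocked=[]
Op 5: conn=55 S1=38 S2=13 S3=24 blocked=[]
Op 6: conn=80 S1=38 S2=13 S3=24 blocked=[]
Op 7: conn=67 S1=38 S2=0 S3=24 blocked=[2]
Op 8: conn=67 S1=62 S2=0 S3=24 blocked=[2]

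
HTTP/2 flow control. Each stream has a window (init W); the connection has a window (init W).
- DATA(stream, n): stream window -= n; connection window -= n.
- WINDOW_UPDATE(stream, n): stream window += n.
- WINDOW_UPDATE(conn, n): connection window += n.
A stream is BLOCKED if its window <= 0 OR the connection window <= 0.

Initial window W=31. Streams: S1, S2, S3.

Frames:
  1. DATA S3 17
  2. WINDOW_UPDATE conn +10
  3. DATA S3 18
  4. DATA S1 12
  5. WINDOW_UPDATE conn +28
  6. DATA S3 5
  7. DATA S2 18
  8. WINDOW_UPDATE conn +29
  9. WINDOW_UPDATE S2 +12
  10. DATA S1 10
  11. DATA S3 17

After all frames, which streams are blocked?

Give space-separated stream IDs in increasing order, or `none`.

Op 1: conn=14 S1=31 S2=31 S3=14 blocked=[]
Op 2: conn=24 S1=31 S2=31 S3=14 blocked=[]
Op 3: conn=6 S1=31 S2=31 S3=-4 blocked=[3]
Op 4: conn=-6 S1=19 S2=31 S3=-4 blocked=[1, 2, 3]
Op 5: conn=22 S1=19 S2=31 S3=-4 blocked=[3]
Op 6: conn=17 S1=19 S2=31 S3=-9 blocked=[3]
Op 7: conn=-1 S1=19 S2=13 S3=-9 blocked=[1, 2, 3]
Op 8: conn=28 S1=19 S2=13 S3=-9 blocked=[3]
Op 9: conn=28 S1=19 S2=25 S3=-9 blocked=[3]
Op 10: conn=18 S1=9 S2=25 S3=-9 blocked=[3]
Op 11: conn=1 S1=9 S2=25 S3=-26 blocked=[3]

Answer: S3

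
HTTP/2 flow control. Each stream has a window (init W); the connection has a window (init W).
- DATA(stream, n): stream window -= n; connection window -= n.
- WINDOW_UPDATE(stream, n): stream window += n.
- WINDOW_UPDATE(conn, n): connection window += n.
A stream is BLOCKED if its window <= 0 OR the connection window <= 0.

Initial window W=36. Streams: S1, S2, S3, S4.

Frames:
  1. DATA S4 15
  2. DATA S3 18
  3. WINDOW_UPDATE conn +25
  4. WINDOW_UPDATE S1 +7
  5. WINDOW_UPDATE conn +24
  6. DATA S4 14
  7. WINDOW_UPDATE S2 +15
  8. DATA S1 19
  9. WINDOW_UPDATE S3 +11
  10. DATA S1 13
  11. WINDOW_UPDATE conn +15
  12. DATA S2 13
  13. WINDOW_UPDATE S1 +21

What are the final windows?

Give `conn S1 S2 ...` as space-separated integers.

Op 1: conn=21 S1=36 S2=36 S3=36 S4=21 blocked=[]
Op 2: conn=3 S1=36 S2=36 S3=18 S4=21 blocked=[]
Op 3: conn=28 S1=36 S2=36 S3=18 S4=21 blocked=[]
Op 4: conn=28 S1=43 S2=36 S3=18 S4=21 blocked=[]
Op 5: conn=52 S1=43 S2=36 S3=18 S4=21 blocked=[]
Op 6: conn=38 S1=43 S2=36 S3=18 S4=7 blocked=[]
Op 7: conn=38 S1=43 S2=51 S3=18 S4=7 blocked=[]
Op 8: conn=19 S1=24 S2=51 S3=18 S4=7 blocked=[]
Op 9: conn=19 S1=24 S2=51 S3=29 S4=7 blocked=[]
Op 10: conn=6 S1=11 S2=51 S3=29 S4=7 blocked=[]
Op 11: conn=21 S1=11 S2=51 S3=29 S4=7 blocked=[]
Op 12: conn=8 S1=11 S2=38 S3=29 S4=7 blocked=[]
Op 13: conn=8 S1=32 S2=38 S3=29 S4=7 blocked=[]

Answer: 8 32 38 29 7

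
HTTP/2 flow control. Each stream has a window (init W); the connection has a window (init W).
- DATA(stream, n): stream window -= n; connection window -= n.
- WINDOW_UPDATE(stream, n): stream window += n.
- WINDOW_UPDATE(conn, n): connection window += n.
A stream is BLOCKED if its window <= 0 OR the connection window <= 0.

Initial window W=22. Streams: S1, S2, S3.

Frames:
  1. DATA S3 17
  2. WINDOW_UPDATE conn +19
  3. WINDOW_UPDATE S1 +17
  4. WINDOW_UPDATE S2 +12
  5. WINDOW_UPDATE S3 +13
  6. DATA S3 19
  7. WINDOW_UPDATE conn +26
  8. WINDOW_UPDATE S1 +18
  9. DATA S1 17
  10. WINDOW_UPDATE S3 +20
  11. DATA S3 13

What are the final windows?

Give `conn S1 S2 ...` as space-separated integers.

Op 1: conn=5 S1=22 S2=22 S3=5 blocked=[]
Op 2: conn=24 S1=22 S2=22 S3=5 blocked=[]
Op 3: conn=24 S1=39 S2=22 S3=5 blocked=[]
Op 4: conn=24 S1=39 S2=34 S3=5 blocked=[]
Op 5: conn=24 S1=39 S2=34 S3=18 blocked=[]
Op 6: conn=5 S1=39 S2=34 S3=-1 blocked=[3]
Op 7: conn=31 S1=39 S2=34 S3=-1 blocked=[3]
Op 8: conn=31 S1=57 S2=34 S3=-1 blocked=[3]
Op 9: conn=14 S1=40 S2=34 S3=-1 blocked=[3]
Op 10: conn=14 S1=40 S2=34 S3=19 blocked=[]
Op 11: conn=1 S1=40 S2=34 S3=6 blocked=[]

Answer: 1 40 34 6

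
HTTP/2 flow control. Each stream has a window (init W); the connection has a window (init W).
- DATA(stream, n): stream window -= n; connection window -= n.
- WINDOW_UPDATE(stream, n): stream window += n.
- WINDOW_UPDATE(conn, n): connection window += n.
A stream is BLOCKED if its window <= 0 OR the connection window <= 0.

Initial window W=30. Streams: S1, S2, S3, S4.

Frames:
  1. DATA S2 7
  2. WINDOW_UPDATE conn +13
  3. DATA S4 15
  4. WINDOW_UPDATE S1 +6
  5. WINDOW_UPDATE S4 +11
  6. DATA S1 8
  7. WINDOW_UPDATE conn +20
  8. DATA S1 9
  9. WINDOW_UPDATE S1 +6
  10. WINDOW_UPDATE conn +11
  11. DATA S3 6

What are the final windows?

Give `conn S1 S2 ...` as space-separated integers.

Op 1: conn=23 S1=30 S2=23 S3=30 S4=30 blocked=[]
Op 2: conn=36 S1=30 S2=23 S3=30 S4=30 blocked=[]
Op 3: conn=21 S1=30 S2=23 S3=30 S4=15 blocked=[]
Op 4: conn=21 S1=36 S2=23 S3=30 S4=15 blocked=[]
Op 5: conn=21 S1=36 S2=23 S3=30 S4=26 blocked=[]
Op 6: conn=13 S1=28 S2=23 S3=30 S4=26 blocked=[]
Op 7: conn=33 S1=28 S2=23 S3=30 S4=26 blocked=[]
Op 8: conn=24 S1=19 S2=23 S3=30 S4=26 blocked=[]
Op 9: conn=24 S1=25 S2=23 S3=30 S4=26 blocked=[]
Op 10: conn=35 S1=25 S2=23 S3=30 S4=26 blocked=[]
Op 11: conn=29 S1=25 S2=23 S3=24 S4=26 blocked=[]

Answer: 29 25 23 24 26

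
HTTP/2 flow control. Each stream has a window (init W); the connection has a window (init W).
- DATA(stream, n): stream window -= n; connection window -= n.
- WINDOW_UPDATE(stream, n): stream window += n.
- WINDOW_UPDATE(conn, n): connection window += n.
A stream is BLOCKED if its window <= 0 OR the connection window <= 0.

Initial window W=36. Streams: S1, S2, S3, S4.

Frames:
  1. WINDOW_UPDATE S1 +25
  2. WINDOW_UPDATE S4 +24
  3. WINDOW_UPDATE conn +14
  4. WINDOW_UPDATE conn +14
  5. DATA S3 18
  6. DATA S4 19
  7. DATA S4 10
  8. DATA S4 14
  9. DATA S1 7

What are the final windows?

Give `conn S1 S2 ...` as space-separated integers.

Answer: -4 54 36 18 17

Derivation:
Op 1: conn=36 S1=61 S2=36 S3=36 S4=36 blocked=[]
Op 2: conn=36 S1=61 S2=36 S3=36 S4=60 blocked=[]
Op 3: conn=50 S1=61 S2=36 S3=36 S4=60 blocked=[]
Op 4: conn=64 S1=61 S2=36 S3=36 S4=60 blocked=[]
Op 5: conn=46 S1=61 S2=36 S3=18 S4=60 blocked=[]
Op 6: conn=27 S1=61 S2=36 S3=18 S4=41 blocked=[]
Op 7: conn=17 S1=61 S2=36 S3=18 S4=31 blocked=[]
Op 8: conn=3 S1=61 S2=36 S3=18 S4=17 blocked=[]
Op 9: conn=-4 S1=54 S2=36 S3=18 S4=17 blocked=[1, 2, 3, 4]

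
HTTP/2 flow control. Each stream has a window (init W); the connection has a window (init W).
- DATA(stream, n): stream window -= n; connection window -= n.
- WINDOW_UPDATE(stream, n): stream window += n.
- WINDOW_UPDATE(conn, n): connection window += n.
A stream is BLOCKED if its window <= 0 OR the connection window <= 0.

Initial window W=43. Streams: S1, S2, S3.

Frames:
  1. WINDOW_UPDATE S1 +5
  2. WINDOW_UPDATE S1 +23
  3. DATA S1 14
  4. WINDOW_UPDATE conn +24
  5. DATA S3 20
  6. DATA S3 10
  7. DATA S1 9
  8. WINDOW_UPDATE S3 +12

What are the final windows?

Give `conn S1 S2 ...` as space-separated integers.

Answer: 14 48 43 25

Derivation:
Op 1: conn=43 S1=48 S2=43 S3=43 blocked=[]
Op 2: conn=43 S1=71 S2=43 S3=43 blocked=[]
Op 3: conn=29 S1=57 S2=43 S3=43 blocked=[]
Op 4: conn=53 S1=57 S2=43 S3=43 blocked=[]
Op 5: conn=33 S1=57 S2=43 S3=23 blocked=[]
Op 6: conn=23 S1=57 S2=43 S3=13 blocked=[]
Op 7: conn=14 S1=48 S2=43 S3=13 blocked=[]
Op 8: conn=14 S1=48 S2=43 S3=25 blocked=[]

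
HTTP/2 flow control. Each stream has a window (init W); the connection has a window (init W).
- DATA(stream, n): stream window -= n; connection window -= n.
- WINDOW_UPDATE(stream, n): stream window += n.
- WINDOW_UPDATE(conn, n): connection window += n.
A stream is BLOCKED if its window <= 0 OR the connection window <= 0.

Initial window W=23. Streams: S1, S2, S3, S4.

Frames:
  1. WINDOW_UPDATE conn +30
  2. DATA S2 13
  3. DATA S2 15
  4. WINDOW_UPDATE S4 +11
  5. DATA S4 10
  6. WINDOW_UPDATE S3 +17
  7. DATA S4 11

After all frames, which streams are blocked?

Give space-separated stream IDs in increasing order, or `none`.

Op 1: conn=53 S1=23 S2=23 S3=23 S4=23 blocked=[]
Op 2: conn=40 S1=23 S2=10 S3=23 S4=23 blocked=[]
Op 3: conn=25 S1=23 S2=-5 S3=23 S4=23 blocked=[2]
Op 4: conn=25 S1=23 S2=-5 S3=23 S4=34 blocked=[2]
Op 5: conn=15 S1=23 S2=-5 S3=23 S4=24 blocked=[2]
Op 6: conn=15 S1=23 S2=-5 S3=40 S4=24 blocked=[2]
Op 7: conn=4 S1=23 S2=-5 S3=40 S4=13 blocked=[2]

Answer: S2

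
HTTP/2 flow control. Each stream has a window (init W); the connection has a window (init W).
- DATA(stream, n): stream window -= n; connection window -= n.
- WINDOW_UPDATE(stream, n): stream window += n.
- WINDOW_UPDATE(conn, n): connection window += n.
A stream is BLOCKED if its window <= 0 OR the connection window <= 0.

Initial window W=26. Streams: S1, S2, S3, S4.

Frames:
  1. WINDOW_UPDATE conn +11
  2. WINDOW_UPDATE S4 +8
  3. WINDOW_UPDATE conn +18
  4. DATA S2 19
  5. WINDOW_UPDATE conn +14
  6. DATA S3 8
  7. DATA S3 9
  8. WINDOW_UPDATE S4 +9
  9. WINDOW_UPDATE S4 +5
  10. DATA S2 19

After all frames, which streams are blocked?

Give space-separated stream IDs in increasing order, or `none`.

Op 1: conn=37 S1=26 S2=26 S3=26 S4=26 blocked=[]
Op 2: conn=37 S1=26 S2=26 S3=26 S4=34 blocked=[]
Op 3: conn=55 S1=26 S2=26 S3=26 S4=34 blocked=[]
Op 4: conn=36 S1=26 S2=7 S3=26 S4=34 blocked=[]
Op 5: conn=50 S1=26 S2=7 S3=26 S4=34 blocked=[]
Op 6: conn=42 S1=26 S2=7 S3=18 S4=34 blocked=[]
Op 7: conn=33 S1=26 S2=7 S3=9 S4=34 blocked=[]
Op 8: conn=33 S1=26 S2=7 S3=9 S4=43 blocked=[]
Op 9: conn=33 S1=26 S2=7 S3=9 S4=48 blocked=[]
Op 10: conn=14 S1=26 S2=-12 S3=9 S4=48 blocked=[2]

Answer: S2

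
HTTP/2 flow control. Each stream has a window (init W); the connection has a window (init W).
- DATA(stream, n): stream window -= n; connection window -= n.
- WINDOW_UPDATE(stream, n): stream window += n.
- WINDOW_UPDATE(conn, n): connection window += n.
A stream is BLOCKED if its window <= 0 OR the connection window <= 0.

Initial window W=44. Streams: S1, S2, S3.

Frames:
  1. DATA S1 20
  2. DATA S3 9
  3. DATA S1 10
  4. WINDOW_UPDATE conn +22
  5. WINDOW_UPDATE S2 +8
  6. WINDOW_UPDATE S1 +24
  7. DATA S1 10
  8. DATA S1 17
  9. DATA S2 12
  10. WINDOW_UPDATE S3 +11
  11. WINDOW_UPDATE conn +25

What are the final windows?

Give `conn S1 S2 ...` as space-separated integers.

Answer: 13 11 40 46

Derivation:
Op 1: conn=24 S1=24 S2=44 S3=44 blocked=[]
Op 2: conn=15 S1=24 S2=44 S3=35 blocked=[]
Op 3: conn=5 S1=14 S2=44 S3=35 blocked=[]
Op 4: conn=27 S1=14 S2=44 S3=35 blocked=[]
Op 5: conn=27 S1=14 S2=52 S3=35 blocked=[]
Op 6: conn=27 S1=38 S2=52 S3=35 blocked=[]
Op 7: conn=17 S1=28 S2=52 S3=35 blocked=[]
Op 8: conn=0 S1=11 S2=52 S3=35 blocked=[1, 2, 3]
Op 9: conn=-12 S1=11 S2=40 S3=35 blocked=[1, 2, 3]
Op 10: conn=-12 S1=11 S2=40 S3=46 blocked=[1, 2, 3]
Op 11: conn=13 S1=11 S2=40 S3=46 blocked=[]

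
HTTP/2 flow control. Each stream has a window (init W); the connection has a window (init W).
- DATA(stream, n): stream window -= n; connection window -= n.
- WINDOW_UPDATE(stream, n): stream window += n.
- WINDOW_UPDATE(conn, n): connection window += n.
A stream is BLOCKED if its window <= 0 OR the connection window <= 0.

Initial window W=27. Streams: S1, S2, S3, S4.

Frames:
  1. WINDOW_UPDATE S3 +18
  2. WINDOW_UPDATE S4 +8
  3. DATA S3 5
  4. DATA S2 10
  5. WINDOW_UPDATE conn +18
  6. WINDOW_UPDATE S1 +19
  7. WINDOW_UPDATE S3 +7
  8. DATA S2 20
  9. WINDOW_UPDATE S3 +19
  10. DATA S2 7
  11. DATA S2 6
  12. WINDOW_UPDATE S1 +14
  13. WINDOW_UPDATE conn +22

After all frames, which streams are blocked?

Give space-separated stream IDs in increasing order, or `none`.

Op 1: conn=27 S1=27 S2=27 S3=45 S4=27 blocked=[]
Op 2: conn=27 S1=27 S2=27 S3=45 S4=35 blocked=[]
Op 3: conn=22 S1=27 S2=27 S3=40 S4=35 blocked=[]
Op 4: conn=12 S1=27 S2=17 S3=40 S4=35 blocked=[]
Op 5: conn=30 S1=27 S2=17 S3=40 S4=35 blocked=[]
Op 6: conn=30 S1=46 S2=17 S3=40 S4=35 blocked=[]
Op 7: conn=30 S1=46 S2=17 S3=47 S4=35 blocked=[]
Op 8: conn=10 S1=46 S2=-3 S3=47 S4=35 blocked=[2]
Op 9: conn=10 S1=46 S2=-3 S3=66 S4=35 blocked=[2]
Op 10: conn=3 S1=46 S2=-10 S3=66 S4=35 blocked=[2]
Op 11: conn=-3 S1=46 S2=-16 S3=66 S4=35 blocked=[1, 2, 3, 4]
Op 12: conn=-3 S1=60 S2=-16 S3=66 S4=35 blocked=[1, 2, 3, 4]
Op 13: conn=19 S1=60 S2=-16 S3=66 S4=35 blocked=[2]

Answer: S2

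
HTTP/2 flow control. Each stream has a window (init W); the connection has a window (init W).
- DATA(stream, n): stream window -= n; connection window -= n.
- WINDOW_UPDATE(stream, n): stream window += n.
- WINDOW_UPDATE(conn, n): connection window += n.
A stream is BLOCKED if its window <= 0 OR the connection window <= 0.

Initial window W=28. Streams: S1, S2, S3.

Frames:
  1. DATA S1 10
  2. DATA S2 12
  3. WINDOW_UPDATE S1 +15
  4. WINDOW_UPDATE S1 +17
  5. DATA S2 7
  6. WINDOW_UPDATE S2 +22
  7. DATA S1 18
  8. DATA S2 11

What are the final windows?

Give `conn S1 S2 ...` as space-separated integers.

Answer: -30 32 20 28

Derivation:
Op 1: conn=18 S1=18 S2=28 S3=28 blocked=[]
Op 2: conn=6 S1=18 S2=16 S3=28 blocked=[]
Op 3: conn=6 S1=33 S2=16 S3=28 blocked=[]
Op 4: conn=6 S1=50 S2=16 S3=28 blocked=[]
Op 5: conn=-1 S1=50 S2=9 S3=28 blocked=[1, 2, 3]
Op 6: conn=-1 S1=50 S2=31 S3=28 blocked=[1, 2, 3]
Op 7: conn=-19 S1=32 S2=31 S3=28 blocked=[1, 2, 3]
Op 8: conn=-30 S1=32 S2=20 S3=28 blocked=[1, 2, 3]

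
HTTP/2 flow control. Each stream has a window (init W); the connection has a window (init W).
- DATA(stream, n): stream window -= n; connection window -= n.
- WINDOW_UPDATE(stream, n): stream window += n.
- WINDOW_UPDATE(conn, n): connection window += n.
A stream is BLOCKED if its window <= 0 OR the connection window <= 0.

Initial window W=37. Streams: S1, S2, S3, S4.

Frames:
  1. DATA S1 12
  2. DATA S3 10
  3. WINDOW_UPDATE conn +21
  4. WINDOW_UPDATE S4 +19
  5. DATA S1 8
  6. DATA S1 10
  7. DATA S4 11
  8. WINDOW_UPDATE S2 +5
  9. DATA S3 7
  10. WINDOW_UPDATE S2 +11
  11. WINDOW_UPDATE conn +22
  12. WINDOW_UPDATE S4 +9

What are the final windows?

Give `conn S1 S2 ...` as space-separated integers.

Op 1: conn=25 S1=25 S2=37 S3=37 S4=37 blocked=[]
Op 2: conn=15 S1=25 S2=37 S3=27 S4=37 blocked=[]
Op 3: conn=36 S1=25 S2=37 S3=27 S4=37 blocked=[]
Op 4: conn=36 S1=25 S2=37 S3=27 S4=56 blocked=[]
Op 5: conn=28 S1=17 S2=37 S3=27 S4=56 blocked=[]
Op 6: conn=18 S1=7 S2=37 S3=27 S4=56 blocked=[]
Op 7: conn=7 S1=7 S2=37 S3=27 S4=45 blocked=[]
Op 8: conn=7 S1=7 S2=42 S3=27 S4=45 blocked=[]
Op 9: conn=0 S1=7 S2=42 S3=20 S4=45 blocked=[1, 2, 3, 4]
Op 10: conn=0 S1=7 S2=53 S3=20 S4=45 blocked=[1, 2, 3, 4]
Op 11: conn=22 S1=7 S2=53 S3=20 S4=45 blocked=[]
Op 12: conn=22 S1=7 S2=53 S3=20 S4=54 blocked=[]

Answer: 22 7 53 20 54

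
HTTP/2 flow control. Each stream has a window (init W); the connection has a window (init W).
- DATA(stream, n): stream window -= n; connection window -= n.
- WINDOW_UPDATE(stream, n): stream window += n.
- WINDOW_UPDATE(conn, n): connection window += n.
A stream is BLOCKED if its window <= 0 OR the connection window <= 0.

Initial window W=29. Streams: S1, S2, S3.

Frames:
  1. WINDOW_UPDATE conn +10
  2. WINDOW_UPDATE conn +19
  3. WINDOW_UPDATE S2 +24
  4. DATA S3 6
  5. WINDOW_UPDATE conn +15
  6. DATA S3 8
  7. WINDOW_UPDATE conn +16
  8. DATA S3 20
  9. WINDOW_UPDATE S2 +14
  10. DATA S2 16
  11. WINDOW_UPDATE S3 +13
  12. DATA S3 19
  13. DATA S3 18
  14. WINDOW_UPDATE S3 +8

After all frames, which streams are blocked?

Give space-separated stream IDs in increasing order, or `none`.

Answer: S3

Derivation:
Op 1: conn=39 S1=29 S2=29 S3=29 blocked=[]
Op 2: conn=58 S1=29 S2=29 S3=29 blocked=[]
Op 3: conn=58 S1=29 S2=53 S3=29 blocked=[]
Op 4: conn=52 S1=29 S2=53 S3=23 blocked=[]
Op 5: conn=67 S1=29 S2=53 S3=23 blocked=[]
Op 6: conn=59 S1=29 S2=53 S3=15 blocked=[]
Op 7: conn=75 S1=29 S2=53 S3=15 blocked=[]
Op 8: conn=55 S1=29 S2=53 S3=-5 blocked=[3]
Op 9: conn=55 S1=29 S2=67 S3=-5 blocked=[3]
Op 10: conn=39 S1=29 S2=51 S3=-5 blocked=[3]
Op 11: conn=39 S1=29 S2=51 S3=8 blocked=[]
Op 12: conn=20 S1=29 S2=51 S3=-11 blocked=[3]
Op 13: conn=2 S1=29 S2=51 S3=-29 blocked=[3]
Op 14: conn=2 S1=29 S2=51 S3=-21 blocked=[3]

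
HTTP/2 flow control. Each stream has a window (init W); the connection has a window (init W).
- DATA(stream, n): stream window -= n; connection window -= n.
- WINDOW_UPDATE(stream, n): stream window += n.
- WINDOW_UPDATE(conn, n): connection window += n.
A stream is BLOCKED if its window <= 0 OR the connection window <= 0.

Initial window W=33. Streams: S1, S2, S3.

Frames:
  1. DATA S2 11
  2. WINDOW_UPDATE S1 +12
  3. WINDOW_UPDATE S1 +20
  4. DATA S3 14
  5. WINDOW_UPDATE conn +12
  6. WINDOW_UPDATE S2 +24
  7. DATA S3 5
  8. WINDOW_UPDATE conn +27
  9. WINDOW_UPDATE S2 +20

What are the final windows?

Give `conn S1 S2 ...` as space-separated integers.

Answer: 42 65 66 14

Derivation:
Op 1: conn=22 S1=33 S2=22 S3=33 blocked=[]
Op 2: conn=22 S1=45 S2=22 S3=33 blocked=[]
Op 3: conn=22 S1=65 S2=22 S3=33 blocked=[]
Op 4: conn=8 S1=65 S2=22 S3=19 blocked=[]
Op 5: conn=20 S1=65 S2=22 S3=19 blocked=[]
Op 6: conn=20 S1=65 S2=46 S3=19 blocked=[]
Op 7: conn=15 S1=65 S2=46 S3=14 blocked=[]
Op 8: conn=42 S1=65 S2=46 S3=14 blocked=[]
Op 9: conn=42 S1=65 S2=66 S3=14 blocked=[]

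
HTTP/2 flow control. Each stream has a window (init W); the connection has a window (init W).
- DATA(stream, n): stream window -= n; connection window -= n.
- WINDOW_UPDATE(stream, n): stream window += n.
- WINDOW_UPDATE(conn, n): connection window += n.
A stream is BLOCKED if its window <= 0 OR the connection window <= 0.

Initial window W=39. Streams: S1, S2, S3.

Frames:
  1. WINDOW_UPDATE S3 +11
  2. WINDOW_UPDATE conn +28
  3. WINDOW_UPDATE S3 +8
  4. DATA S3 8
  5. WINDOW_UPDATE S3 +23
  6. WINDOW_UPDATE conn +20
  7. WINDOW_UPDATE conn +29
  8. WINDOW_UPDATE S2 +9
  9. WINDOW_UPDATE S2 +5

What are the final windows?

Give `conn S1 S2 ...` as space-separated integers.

Answer: 108 39 53 73

Derivation:
Op 1: conn=39 S1=39 S2=39 S3=50 blocked=[]
Op 2: conn=67 S1=39 S2=39 S3=50 blocked=[]
Op 3: conn=67 S1=39 S2=39 S3=58 blocked=[]
Op 4: conn=59 S1=39 S2=39 S3=50 blocked=[]
Op 5: conn=59 S1=39 S2=39 S3=73 blocked=[]
Op 6: conn=79 S1=39 S2=39 S3=73 blocked=[]
Op 7: conn=108 S1=39 S2=39 S3=73 blocked=[]
Op 8: conn=108 S1=39 S2=48 S3=73 blocked=[]
Op 9: conn=108 S1=39 S2=53 S3=73 blocked=[]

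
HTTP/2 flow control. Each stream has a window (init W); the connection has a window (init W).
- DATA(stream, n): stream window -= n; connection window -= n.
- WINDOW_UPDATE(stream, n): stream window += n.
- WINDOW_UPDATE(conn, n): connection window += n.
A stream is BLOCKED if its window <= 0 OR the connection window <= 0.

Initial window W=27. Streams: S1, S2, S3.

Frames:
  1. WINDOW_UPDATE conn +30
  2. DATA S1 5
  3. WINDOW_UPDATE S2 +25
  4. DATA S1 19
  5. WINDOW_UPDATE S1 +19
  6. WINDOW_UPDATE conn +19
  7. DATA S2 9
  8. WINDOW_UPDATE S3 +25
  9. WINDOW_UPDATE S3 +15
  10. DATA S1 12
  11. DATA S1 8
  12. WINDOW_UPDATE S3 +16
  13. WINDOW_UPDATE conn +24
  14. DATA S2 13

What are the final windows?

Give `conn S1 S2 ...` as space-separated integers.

Op 1: conn=57 S1=27 S2=27 S3=27 blocked=[]
Op 2: conn=52 S1=22 S2=27 S3=27 blocked=[]
Op 3: conn=52 S1=22 S2=52 S3=27 blocked=[]
Op 4: conn=33 S1=3 S2=52 S3=27 blocked=[]
Op 5: conn=33 S1=22 S2=52 S3=27 blocked=[]
Op 6: conn=52 S1=22 S2=52 S3=27 blocked=[]
Op 7: conn=43 S1=22 S2=43 S3=27 blocked=[]
Op 8: conn=43 S1=22 S2=43 S3=52 blocked=[]
Op 9: conn=43 S1=22 S2=43 S3=67 blocked=[]
Op 10: conn=31 S1=10 S2=43 S3=67 blocked=[]
Op 11: conn=23 S1=2 S2=43 S3=67 blocked=[]
Op 12: conn=23 S1=2 S2=43 S3=83 blocked=[]
Op 13: conn=47 S1=2 S2=43 S3=83 blocked=[]
Op 14: conn=34 S1=2 S2=30 S3=83 blocked=[]

Answer: 34 2 30 83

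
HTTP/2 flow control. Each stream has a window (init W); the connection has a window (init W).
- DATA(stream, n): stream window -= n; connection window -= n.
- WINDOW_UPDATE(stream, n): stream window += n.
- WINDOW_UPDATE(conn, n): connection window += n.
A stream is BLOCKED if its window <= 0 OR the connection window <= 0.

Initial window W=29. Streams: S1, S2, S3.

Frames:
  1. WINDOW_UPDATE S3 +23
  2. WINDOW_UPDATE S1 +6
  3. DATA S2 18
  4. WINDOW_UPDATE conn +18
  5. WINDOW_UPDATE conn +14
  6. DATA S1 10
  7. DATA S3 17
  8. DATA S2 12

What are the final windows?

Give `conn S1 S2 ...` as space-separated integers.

Answer: 4 25 -1 35

Derivation:
Op 1: conn=29 S1=29 S2=29 S3=52 blocked=[]
Op 2: conn=29 S1=35 S2=29 S3=52 blocked=[]
Op 3: conn=11 S1=35 S2=11 S3=52 blocked=[]
Op 4: conn=29 S1=35 S2=11 S3=52 blocked=[]
Op 5: conn=43 S1=35 S2=11 S3=52 blocked=[]
Op 6: conn=33 S1=25 S2=11 S3=52 blocked=[]
Op 7: conn=16 S1=25 S2=11 S3=35 blocked=[]
Op 8: conn=4 S1=25 S2=-1 S3=35 blocked=[2]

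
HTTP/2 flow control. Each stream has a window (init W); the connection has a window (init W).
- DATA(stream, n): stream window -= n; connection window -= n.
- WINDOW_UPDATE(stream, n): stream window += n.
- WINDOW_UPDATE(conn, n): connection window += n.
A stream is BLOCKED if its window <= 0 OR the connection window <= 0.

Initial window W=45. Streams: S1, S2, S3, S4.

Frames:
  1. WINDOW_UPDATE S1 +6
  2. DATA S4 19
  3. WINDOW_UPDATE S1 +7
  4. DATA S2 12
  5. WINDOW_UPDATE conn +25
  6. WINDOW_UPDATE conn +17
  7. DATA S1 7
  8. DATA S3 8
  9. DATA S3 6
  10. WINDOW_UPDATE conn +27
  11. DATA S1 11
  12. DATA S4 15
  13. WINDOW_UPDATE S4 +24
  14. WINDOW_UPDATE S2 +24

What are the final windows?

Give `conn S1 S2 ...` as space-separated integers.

Op 1: conn=45 S1=51 S2=45 S3=45 S4=45 blocked=[]
Op 2: conn=26 S1=51 S2=45 S3=45 S4=26 blocked=[]
Op 3: conn=26 S1=58 S2=45 S3=45 S4=26 blocked=[]
Op 4: conn=14 S1=58 S2=33 S3=45 S4=26 blocked=[]
Op 5: conn=39 S1=58 S2=33 S3=45 S4=26 blocked=[]
Op 6: conn=56 S1=58 S2=33 S3=45 S4=26 blocked=[]
Op 7: conn=49 S1=51 S2=33 S3=45 S4=26 blocked=[]
Op 8: conn=41 S1=51 S2=33 S3=37 S4=26 blocked=[]
Op 9: conn=35 S1=51 S2=33 S3=31 S4=26 blocked=[]
Op 10: conn=62 S1=51 S2=33 S3=31 S4=26 blocked=[]
Op 11: conn=51 S1=40 S2=33 S3=31 S4=26 blocked=[]
Op 12: conn=36 S1=40 S2=33 S3=31 S4=11 blocked=[]
Op 13: conn=36 S1=40 S2=33 S3=31 S4=35 blocked=[]
Op 14: conn=36 S1=40 S2=57 S3=31 S4=35 blocked=[]

Answer: 36 40 57 31 35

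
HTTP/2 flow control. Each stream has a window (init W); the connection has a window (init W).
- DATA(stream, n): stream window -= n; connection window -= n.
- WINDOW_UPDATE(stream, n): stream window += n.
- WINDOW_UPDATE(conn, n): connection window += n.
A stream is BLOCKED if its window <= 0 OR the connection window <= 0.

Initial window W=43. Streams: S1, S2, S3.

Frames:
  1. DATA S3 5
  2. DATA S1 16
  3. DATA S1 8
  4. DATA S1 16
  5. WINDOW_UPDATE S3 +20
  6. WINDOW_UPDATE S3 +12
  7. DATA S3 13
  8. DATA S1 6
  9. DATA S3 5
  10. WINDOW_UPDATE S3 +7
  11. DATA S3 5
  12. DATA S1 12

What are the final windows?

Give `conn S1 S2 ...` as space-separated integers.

Answer: -43 -15 43 54

Derivation:
Op 1: conn=38 S1=43 S2=43 S3=38 blocked=[]
Op 2: conn=22 S1=27 S2=43 S3=38 blocked=[]
Op 3: conn=14 S1=19 S2=43 S3=38 blocked=[]
Op 4: conn=-2 S1=3 S2=43 S3=38 blocked=[1, 2, 3]
Op 5: conn=-2 S1=3 S2=43 S3=58 blocked=[1, 2, 3]
Op 6: conn=-2 S1=3 S2=43 S3=70 blocked=[1, 2, 3]
Op 7: conn=-15 S1=3 S2=43 S3=57 blocked=[1, 2, 3]
Op 8: conn=-21 S1=-3 S2=43 S3=57 blocked=[1, 2, 3]
Op 9: conn=-26 S1=-3 S2=43 S3=52 blocked=[1, 2, 3]
Op 10: conn=-26 S1=-3 S2=43 S3=59 blocked=[1, 2, 3]
Op 11: conn=-31 S1=-3 S2=43 S3=54 blocked=[1, 2, 3]
Op 12: conn=-43 S1=-15 S2=43 S3=54 blocked=[1, 2, 3]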